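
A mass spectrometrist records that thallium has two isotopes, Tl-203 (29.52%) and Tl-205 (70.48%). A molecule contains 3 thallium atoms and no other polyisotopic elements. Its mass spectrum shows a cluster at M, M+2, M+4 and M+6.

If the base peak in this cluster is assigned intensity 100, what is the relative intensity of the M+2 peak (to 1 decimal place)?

(0.2952 + 0.7048)^3 gives M 0.0257, M+2 0.1843, M+4 0.4399, M+6 0.3501; the largest is M+4.
P(M+4) = C(3,2) × 0.2952^1 × 0.7048^2 = 3 × 0.2952 × 0.49674304 = 0.439916 (base)
P(M+2) = C(3,1) × 0.2952^2 × 0.7048^1 = 3 × 0.08714304 × 0.7048 = 0.184255
Relative intensity = 0.184255 / 0.439916 × 100 = 41.9

41.9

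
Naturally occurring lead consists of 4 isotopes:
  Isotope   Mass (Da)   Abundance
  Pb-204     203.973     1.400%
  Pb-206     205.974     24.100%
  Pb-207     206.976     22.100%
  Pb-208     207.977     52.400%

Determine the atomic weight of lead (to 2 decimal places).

Weight each isotope mass by its fractional abundance: 0.01400 × 203.973 + 0.24100 × 205.974 + 0.22100 × 206.976 + 0.52400 × 207.977
= 2.8556 + 49.6397 + 45.7417 + 108.9799 = 207.2169 Da

207.22 Da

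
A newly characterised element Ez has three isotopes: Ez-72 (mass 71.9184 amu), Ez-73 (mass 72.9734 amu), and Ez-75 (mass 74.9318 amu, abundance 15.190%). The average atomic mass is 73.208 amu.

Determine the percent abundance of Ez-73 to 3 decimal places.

Let x and y be the fractions of Ez-72 and Ez-73. Then x + y = 1 − 0.15190 = 0.84810 and 71.9184x + 72.9734y = 73.208 − 0.15190×74.9318 = 61.82585958.
Substituting: 71.9184x + 72.9734(0.84810 − x) = 61.82585958
(71.9184 − 72.9734)x = -0.06288096  ⇒  x = 0.05960, y = 0.78850
Ez-72: 5.960%, Ez-73: 78.850%.

78.850%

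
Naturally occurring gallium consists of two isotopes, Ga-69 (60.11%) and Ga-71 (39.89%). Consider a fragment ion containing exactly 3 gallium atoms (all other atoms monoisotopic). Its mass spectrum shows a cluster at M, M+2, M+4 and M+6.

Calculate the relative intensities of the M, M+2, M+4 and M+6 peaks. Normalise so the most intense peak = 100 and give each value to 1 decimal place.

Expanding (0.6011 + 0.3989)^3:
P(M) = 0.6011^3 = 0.217190
P(M+2) = 3 × 0.6011^2 × 0.3989^1 = 0.432393
P(M+4) = 3 × 0.6011^1 × 0.3989^2 = 0.286943
P(M+6) = 0.3989^3 = 0.063473
The M+2 peak is largest (0.432393); scaling to 100 gives 50.2 : 100.0 : 66.4 : 14.7.

50.2 : 100.0 : 66.4 : 14.7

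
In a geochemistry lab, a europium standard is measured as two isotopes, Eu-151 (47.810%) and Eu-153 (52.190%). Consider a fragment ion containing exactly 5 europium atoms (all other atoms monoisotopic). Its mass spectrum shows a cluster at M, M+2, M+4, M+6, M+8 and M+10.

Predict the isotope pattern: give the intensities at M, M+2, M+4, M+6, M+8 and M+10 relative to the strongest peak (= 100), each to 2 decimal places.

Expanding (0.47810 + 0.52190)^5:
P(M) = 0.47810^5 = 0.024980
P(M+2) = 5 × 0.47810^4 × 0.52190^1 = 0.136343
P(M+4) = 10 × 0.47810^3 × 0.52190^2 = 0.297667
P(M+6) = 10 × 0.47810^2 × 0.52190^3 = 0.324937
P(M+8) = 5 × 0.47810^1 × 0.52190^4 = 0.177353
P(M+10) = 0.52190^5 = 0.038720
The M+6 peak is largest (0.324937); scaling to 100 gives 7.69 : 41.96 : 91.61 : 100.00 : 54.58 : 11.92.

7.69 : 41.96 : 91.61 : 100.00 : 54.58 : 11.92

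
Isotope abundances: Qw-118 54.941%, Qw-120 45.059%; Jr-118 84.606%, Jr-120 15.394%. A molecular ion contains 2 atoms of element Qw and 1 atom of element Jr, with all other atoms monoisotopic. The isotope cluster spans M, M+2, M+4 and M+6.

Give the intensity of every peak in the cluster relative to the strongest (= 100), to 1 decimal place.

Element Qw pattern (n=2): 0.30185135 : 0.4951173 : 0.20303135
Element Jr pattern (n=1): 0.84606 : 0.15394
Convolve the two distributions (both contribute in 2-u steps):
  M: 0.30185135×0.84606 = 0.255384
  M+2: 0.30185135×0.15394 + 0.4951173×0.84606 = 0.465366
  M+4: 0.4951173×0.15394 + 0.20303135×0.84606 = 0.247995
  M+6: 0.20303135×0.15394 = 0.031255
Scale to base peak (0.465366) = 100: 54.9 : 100.0 : 53.3 : 6.7

54.9 : 100.0 : 53.3 : 6.7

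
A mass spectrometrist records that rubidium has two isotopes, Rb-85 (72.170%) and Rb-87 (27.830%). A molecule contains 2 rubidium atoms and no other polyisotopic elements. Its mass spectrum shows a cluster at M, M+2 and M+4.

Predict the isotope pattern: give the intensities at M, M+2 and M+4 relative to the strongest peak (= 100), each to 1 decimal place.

100.0 : 77.1 : 14.9

The 2 Rb atoms are independent, so intensities follow the terms of (0.72170 + 0.27830)^2.
P(M) = 0.72170^2 = 0.520851
P(M+2) = 2 × 0.72170^1 × 0.27830^1 = 0.401698
P(M+4) = 0.27830^2 = 0.077451
The M peak is largest (0.520851); scaling to 100 gives 100.0 : 77.1 : 14.9.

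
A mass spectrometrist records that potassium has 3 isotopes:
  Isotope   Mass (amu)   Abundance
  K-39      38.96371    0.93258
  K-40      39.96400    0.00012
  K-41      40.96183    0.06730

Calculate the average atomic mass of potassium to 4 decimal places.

Average mass = Σ (abundance × isotope mass) = 0.93258 × 38.96371 + 0.00012 × 39.96400 + 0.06730 × 40.96183
= 36.336777 + 0.004796 + 2.756731 = 39.098304 amu

39.0983 amu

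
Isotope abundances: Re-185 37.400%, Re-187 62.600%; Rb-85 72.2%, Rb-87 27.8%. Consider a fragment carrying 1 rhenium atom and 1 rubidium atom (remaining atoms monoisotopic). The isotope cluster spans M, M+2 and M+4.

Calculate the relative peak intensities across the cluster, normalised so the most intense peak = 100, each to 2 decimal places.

48.57 : 100.00 : 31.30

Rhenium pattern (n=1): 0.3740 : 0.6260
Rubidium pattern (n=1): 0.7220 : 0.2780
Convolve the two distributions (both contribute in 2-u steps):
  M: 0.3740×0.7220 = 0.270028
  M+2: 0.3740×0.2780 + 0.6260×0.7220 = 0.555944
  M+4: 0.6260×0.2780 = 0.174028
Scale to base peak (0.555944) = 100: 48.57 : 100.00 : 31.30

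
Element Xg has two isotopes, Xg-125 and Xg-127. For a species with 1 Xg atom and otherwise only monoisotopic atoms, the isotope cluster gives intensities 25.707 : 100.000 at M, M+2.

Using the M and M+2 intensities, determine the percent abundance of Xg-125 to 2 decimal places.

Write p for the Xg-125 fraction. I(M+2)/I(M) = [C(1,1)·p^0·(1−p)] / p^1 = 1·(1−p)/p = 100.000/25.707 = 3.8900
(1−p)/p = 3.8900/1 = 3.8900  ⇒  p = 1/(1 + 3.8900) = 0.2045
Xg-125: 20.45%, Xg-127: 79.55%.

20.45%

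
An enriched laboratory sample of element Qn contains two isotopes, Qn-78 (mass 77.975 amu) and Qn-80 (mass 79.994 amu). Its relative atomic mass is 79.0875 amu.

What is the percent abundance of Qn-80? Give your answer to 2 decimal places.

55.10%

With x = fraction of Qn-78 (so Qn-80 is 1 − x):
77.975·x + 79.994·(1 − x) = 79.0875
(77.975 − 79.994)·x = 79.0875 − 79.994
x = -0.9065 / -2.019 = 0.44898 → 44.90% Qn-78, 55.10% Qn-80.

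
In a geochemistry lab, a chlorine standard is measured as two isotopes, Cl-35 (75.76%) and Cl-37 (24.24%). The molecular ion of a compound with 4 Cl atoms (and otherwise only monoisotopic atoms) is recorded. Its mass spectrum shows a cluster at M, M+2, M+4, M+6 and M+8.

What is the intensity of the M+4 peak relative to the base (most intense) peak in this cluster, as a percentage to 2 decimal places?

Term probabilities: M 0.3294, M+2 0.4216, M+4 0.2023, M+6 0.0432, M+8 0.0035. Base peak = M+2.
P(M+2) = C(4,1) × 0.7576^3 × 0.2424^1 = 4 × 0.4348304 × 0.2424 = 0.421612 (base)
P(M+4) = C(4,2) × 0.7576^2 × 0.2424^2 = 6 × 0.57395776 × 0.05875776 = 0.202347
Relative intensity = 0.202347 / 0.421612 × 100 = 47.99

47.99%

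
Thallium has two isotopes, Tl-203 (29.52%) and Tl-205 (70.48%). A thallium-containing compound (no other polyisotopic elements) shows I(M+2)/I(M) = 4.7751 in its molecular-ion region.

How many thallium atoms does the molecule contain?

The M+2/M ratio from n Tl atoms is n · q/p = n · 0.7048/0.2952.
n = 4.7751 × 0.2952/0.7048 = 2.00 ≈ 2

2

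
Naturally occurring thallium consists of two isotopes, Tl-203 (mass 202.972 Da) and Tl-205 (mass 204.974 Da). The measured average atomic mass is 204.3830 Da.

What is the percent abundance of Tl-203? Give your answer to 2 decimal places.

Let x be the fractional abundance of Tl-203; then Tl-205 has abundance 1 − x.
202.972·x + 204.974·(1 − x) = 204.3830
(202.972 − 204.974)·x = 204.3830 − 204.974
x = -0.5910 / -2.002 = 0.29520 → 29.52% Tl-203, 70.48% Tl-205.

29.52%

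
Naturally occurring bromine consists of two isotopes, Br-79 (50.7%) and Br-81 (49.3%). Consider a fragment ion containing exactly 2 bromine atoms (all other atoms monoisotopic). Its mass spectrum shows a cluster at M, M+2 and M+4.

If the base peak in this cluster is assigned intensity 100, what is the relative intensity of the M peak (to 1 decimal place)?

51.4

Binomial terms of (0.507 + 0.493)^2: M 0.2570, M+2 0.4999, M+4 0.2430 → M+2 is the base peak.
P(M+2) = C(2,1) × 0.507^1 × 0.493^1 = 2 × 0.5070 × 0.4930 = 0.499902 (base)
P(M) = C(2,0) × 0.507^2 × 0.493^0 = 1 × 0.257049 × 1.0000 = 0.257049
Relative intensity = 0.257049 / 0.499902 × 100 = 51.4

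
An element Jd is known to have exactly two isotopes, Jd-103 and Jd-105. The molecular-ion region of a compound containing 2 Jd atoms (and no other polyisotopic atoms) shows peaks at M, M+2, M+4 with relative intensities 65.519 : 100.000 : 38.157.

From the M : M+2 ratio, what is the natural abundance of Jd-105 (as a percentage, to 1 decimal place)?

Write p for the Jd-103 fraction. I(M+2)/I(M) = [C(2,1)·p^1·(1−p)] / p^2 = 2·(1−p)/p = 100.000/65.519 = 1.5263
(1−p)/p = 1.5263/2 = 0.7631  ⇒  p = 1/(1 + 0.7631) = 0.5672
Jd-103: 56.7%, Jd-105: 43.3%.

43.3%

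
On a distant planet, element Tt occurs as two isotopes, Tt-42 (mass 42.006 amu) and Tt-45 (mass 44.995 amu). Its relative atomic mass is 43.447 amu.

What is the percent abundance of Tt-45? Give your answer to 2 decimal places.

48.21%

Let x be the fractional abundance of Tt-42; then Tt-45 has abundance 1 − x.
42.006·x + 44.995·(1 − x) = 43.447
(42.006 − 44.995)·x = 43.447 − 44.995
x = -1.548 / -2.989 = 0.51790 → 51.79% Tt-42, 48.21% Tt-45.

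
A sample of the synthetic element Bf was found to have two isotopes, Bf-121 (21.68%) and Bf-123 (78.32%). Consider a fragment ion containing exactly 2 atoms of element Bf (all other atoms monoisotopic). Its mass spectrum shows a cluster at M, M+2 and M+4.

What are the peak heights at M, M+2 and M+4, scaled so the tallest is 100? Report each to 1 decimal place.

Expanding (0.2168 + 0.7832)^2:
P(M) = 0.2168^2 = 0.047002
P(M+2) = 2 × 0.2168^1 × 0.7832^1 = 0.339596
P(M+4) = 0.7832^2 = 0.613402
The M+4 peak is largest (0.613402); scaling to 100 gives 7.7 : 55.4 : 100.0.

7.7 : 55.4 : 100.0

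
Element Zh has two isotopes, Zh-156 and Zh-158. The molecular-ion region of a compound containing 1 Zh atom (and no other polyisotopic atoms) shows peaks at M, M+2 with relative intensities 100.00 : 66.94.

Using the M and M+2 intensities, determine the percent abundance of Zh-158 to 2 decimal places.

Let p = fractional abundance of Zh-156. I(M+2)/I(M) = [C(1,1)·p^0·(1−p)] / p^1 = 1·(1−p)/p = 66.94/100.00 = 0.6694
(1−p)/p = 0.6694/1 = 0.6694  ⇒  p = 1/(1 + 0.6694) = 0.5990
Zh-156: 59.90%, Zh-158: 40.10%.

40.10%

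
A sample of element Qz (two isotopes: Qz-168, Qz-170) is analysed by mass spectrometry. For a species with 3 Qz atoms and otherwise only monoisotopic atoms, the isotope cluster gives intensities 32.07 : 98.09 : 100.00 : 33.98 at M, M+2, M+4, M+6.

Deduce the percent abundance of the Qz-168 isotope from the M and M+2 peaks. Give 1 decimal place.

If p is the fraction of Qz that is Qz-168, then I(M+2)/I(M) = [C(3,1)·p^2·(1−p)] / p^3 = 3·(1−p)/p = 98.09/32.07 = 3.0586
(1−p)/p = 3.0586/3 = 1.0195  ⇒  p = 1/(1 + 1.0195) = 0.4952
Qz-168: 49.5%, Qz-170: 50.5%.

49.5%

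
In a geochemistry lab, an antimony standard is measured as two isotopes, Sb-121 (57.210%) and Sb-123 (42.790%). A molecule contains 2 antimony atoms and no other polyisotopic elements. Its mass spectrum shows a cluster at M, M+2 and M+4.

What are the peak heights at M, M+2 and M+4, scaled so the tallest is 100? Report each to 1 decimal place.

Expanding (0.57210 + 0.42790)^2:
P(M) = 0.57210^2 = 0.327298
P(M+2) = 2 × 0.57210^1 × 0.42790^1 = 0.489603
P(M+4) = 0.42790^2 = 0.183098
The M+2 peak is largest (0.489603); scaling to 100 gives 66.8 : 100.0 : 37.4.

66.8 : 100.0 : 37.4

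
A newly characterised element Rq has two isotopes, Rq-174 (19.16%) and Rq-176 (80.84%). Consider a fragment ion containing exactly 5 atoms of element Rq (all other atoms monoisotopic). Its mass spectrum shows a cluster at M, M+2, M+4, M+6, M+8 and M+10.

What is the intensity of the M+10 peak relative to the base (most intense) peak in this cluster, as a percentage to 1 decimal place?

84.4%

(0.1916 + 0.8084)^5 gives M 0.0003, M+2 0.0054, M+4 0.0460, M+6 0.1939, M+8 0.4091, M+10 0.3452; the largest is M+8.
P(M+8) = C(5,4) × 0.1916^1 × 0.8084^4 = 5 × 0.1916 × 0.42707605 = 0.409139 (base)
P(M+10) = C(5,5) × 0.1916^0 × 0.8084^5 = 1 × 1.0000 × 0.34524828 = 0.345248
Relative intensity = 0.345248 / 0.409139 × 100 = 84.4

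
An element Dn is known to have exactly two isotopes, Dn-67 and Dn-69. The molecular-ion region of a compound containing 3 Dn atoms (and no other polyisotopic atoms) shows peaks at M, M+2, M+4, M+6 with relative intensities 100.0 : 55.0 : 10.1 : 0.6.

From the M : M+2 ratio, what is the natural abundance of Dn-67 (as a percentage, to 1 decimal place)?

Write p for the Dn-67 fraction. I(M+2)/I(M) = [C(3,1)·p^2·(1−p)] / p^3 = 3·(1−p)/p = 55.0/100.0 = 0.5500
(1−p)/p = 0.5500/3 = 0.1833  ⇒  p = 1/(1 + 0.1833) = 0.8451
Dn-67: 84.5%, Dn-69: 15.5%.

84.5%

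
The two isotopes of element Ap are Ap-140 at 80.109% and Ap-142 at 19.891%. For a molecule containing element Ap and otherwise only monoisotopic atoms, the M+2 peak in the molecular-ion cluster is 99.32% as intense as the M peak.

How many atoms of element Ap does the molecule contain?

4

The M+2/M ratio from n Ap atoms is n · q/p = n · 0.19891/0.80109.
n = 0.9932 × 0.80109/0.19891 = 4.00 ≈ 4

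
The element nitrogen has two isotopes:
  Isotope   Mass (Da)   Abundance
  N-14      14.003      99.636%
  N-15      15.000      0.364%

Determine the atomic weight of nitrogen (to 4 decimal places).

14.0066 Da

Ar = Σ fᵢ·mᵢ = 0.99636 × 14.003 + 0.00364 × 15.000
= 13.95203 + 0.05460 = 14.00663 Da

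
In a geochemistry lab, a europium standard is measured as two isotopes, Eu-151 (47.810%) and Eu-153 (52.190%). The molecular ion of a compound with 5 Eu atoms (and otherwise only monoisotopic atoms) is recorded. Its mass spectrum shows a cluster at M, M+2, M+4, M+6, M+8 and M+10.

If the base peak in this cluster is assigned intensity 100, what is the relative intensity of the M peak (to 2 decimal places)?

Term probabilities: M 0.0250, M+2 0.1363, M+4 0.2977, M+6 0.3249, M+8 0.1774, M+10 0.0387. Base peak = M+6.
P(M+6) = C(5,3) × 0.47810^2 × 0.52190^3 = 10 × 0.22857961 × 0.14215492 = 0.324937 (base)
P(M) = C(5,0) × 0.47810^5 × 0.52190^0 = 1 × 0.02498007 × 1.0000 = 0.024980
Relative intensity = 0.024980 / 0.324937 × 100 = 7.69

7.69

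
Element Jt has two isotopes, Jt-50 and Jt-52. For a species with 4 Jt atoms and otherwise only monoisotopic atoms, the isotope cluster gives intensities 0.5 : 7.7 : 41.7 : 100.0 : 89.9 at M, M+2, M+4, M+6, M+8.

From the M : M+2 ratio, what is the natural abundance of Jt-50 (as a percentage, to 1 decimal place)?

20.6%

If p is the fraction of Jt that is Jt-50, then I(M+2)/I(M) = [C(4,1)·p^3·(1−p)] / p^4 = 4·(1−p)/p = 7.7/0.5 = 15.4000
(1−p)/p = 15.4000/4 = 3.8500  ⇒  p = 1/(1 + 3.8500) = 0.2062
Jt-50: 20.6%, Jt-52: 79.4%.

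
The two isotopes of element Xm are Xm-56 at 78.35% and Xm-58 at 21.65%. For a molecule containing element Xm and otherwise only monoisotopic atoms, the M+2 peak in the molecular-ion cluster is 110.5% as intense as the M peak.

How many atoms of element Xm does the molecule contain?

For n independent Xm atoms, I(M+2)/I(M) = n · (abundance Xm-58) / (abundance Xm-56) = n · 0.2165/0.7835.
n = 1.105 × 0.7835/0.2165 = 4.00 ≈ 4

4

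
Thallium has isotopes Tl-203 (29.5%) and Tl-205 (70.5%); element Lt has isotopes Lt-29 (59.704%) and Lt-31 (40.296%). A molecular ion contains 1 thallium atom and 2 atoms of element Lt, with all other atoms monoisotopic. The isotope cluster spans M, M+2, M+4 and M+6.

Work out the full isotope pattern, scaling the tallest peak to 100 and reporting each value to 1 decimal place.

26.7 : 100.0 : 98.4 : 29.1

Thallium pattern (n=1): 0.2950 : 0.7050
Element Lt pattern (n=2): 0.35645676 : 0.48116648 : 0.16237676
Convolve the two distributions (both contribute in 2-u steps):
  M: 0.2950×0.35645676 = 0.105155
  M+2: 0.2950×0.48116648 + 0.7050×0.35645676 = 0.393246
  M+4: 0.2950×0.16237676 + 0.7050×0.48116648 = 0.387124
  M+6: 0.7050×0.16237676 = 0.114476
Scale to base peak (0.393246) = 100: 26.7 : 100.0 : 98.4 : 29.1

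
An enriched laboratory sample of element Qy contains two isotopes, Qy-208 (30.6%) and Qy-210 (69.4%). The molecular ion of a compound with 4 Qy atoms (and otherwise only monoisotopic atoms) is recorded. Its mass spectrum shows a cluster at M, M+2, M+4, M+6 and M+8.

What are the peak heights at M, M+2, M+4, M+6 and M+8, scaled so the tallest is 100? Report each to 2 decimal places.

2.14 : 19.44 : 66.14 : 100.00 : 56.70

The 4 Qy atoms are independent, so intensities follow the terms of (0.306 + 0.694)^4.
P(M) = 0.306^4 = 0.008768
P(M+2) = 4 × 0.306^3 × 0.694^1 = 0.079540
P(M+4) = 6 × 0.306^2 × 0.694^2 = 0.270591
P(M+6) = 4 × 0.306^1 × 0.694^3 = 0.409129
P(M+8) = 0.694^4 = 0.231973
The M+6 peak is largest (0.409129); scaling to 100 gives 2.14 : 19.44 : 66.14 : 100.00 : 56.70.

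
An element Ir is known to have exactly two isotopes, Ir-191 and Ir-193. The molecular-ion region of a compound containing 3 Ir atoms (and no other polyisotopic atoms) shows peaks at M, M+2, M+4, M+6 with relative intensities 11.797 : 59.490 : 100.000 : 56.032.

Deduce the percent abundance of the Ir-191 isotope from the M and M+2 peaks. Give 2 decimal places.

Let p = fractional abundance of Ir-191. I(M+2)/I(M) = [C(3,1)·p^2·(1−p)] / p^3 = 3·(1−p)/p = 59.490/11.797 = 5.0428
(1−p)/p = 5.0428/3 = 1.6809  ⇒  p = 1/(1 + 1.6809) = 0.3730
Ir-191: 37.30%, Ir-193: 62.70%.

37.30%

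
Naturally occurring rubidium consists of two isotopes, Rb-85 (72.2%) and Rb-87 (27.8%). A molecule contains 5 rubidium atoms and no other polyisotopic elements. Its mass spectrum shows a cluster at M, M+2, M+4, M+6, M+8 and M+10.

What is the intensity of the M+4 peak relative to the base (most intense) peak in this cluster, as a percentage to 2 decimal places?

77.01%

Binomial terms of (0.722 + 0.278)^5: M 0.1962, M+2 0.3777, M+4 0.2909, M+6 0.1120, M+8 0.0216, M+10 0.0017 → M+2 is the base peak.
P(M+2) = C(5,1) × 0.722^4 × 0.278^1 = 5 × 0.27173701 × 0.2780 = 0.377714 (base)
P(M+4) = C(5,2) × 0.722^3 × 0.278^2 = 10 × 0.37636705 × 0.077284 = 0.290872
Relative intensity = 0.290872 / 0.377714 × 100 = 77.01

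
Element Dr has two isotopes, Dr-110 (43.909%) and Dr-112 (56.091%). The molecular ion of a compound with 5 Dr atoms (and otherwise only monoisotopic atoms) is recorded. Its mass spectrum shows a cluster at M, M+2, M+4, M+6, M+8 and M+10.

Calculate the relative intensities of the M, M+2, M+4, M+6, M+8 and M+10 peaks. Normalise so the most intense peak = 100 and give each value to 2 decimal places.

4.80 : 30.64 : 78.28 : 100.00 : 63.87 : 16.32

Each Dr atom is independently Dr-110 (p = 0.43909) or Dr-112 (q = 0.56091); the cluster is the binomial expansion (p + q)^5.
P(M) = 0.43909^5 = 0.016322
P(M+2) = 5 × 0.43909^4 × 0.56091^1 = 0.104250
P(M+4) = 10 × 0.43909^3 × 0.56091^2 = 0.266347
P(M+6) = 10 × 0.43909^2 × 0.56091^3 = 0.340241
P(M+8) = 5 × 0.43909^1 × 0.56091^4 = 0.217318
P(M+10) = 0.56091^5 = 0.055522
The M+6 peak is largest (0.340241); scaling to 100 gives 4.80 : 30.64 : 78.28 : 100.00 : 63.87 : 16.32.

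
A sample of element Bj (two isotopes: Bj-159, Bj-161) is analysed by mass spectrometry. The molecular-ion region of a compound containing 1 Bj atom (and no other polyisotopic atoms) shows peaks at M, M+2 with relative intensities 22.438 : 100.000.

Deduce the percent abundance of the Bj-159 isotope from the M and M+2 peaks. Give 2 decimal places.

If p is the fraction of Bj that is Bj-159, then I(M+2)/I(M) = [C(1,1)·p^0·(1−p)] / p^1 = 1·(1−p)/p = 100.000/22.438 = 4.4567
(1−p)/p = 4.4567/1 = 4.4567  ⇒  p = 1/(1 + 4.4567) = 0.1833
Bj-159: 18.33%, Bj-161: 81.67%.

18.33%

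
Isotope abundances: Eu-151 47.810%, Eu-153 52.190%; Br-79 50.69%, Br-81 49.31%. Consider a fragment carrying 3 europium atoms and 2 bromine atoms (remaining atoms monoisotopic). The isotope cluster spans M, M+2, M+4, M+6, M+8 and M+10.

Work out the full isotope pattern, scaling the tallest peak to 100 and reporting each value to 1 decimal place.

8.8 : 46.0 : 95.9 : 100.0 : 52.1 : 10.8

Europium pattern (n=3): 0.10928391 : 0.3578871 : 0.39067407 : 0.14215492
Bromine pattern (n=2): 0.25694761 : 0.49990478 : 0.24314761
Convolve the two distributions (both contribute in 2-u steps):
  M: 0.10928391×0.25694761 = 0.028080
  M+2: 0.10928391×0.49990478 + 0.3578871×0.25694761 = 0.146590
  M+4: 0.10928391×0.24314761 + 0.3578871×0.49990478 + 0.39067407×0.25694761 = 0.305864
  M+6: 0.3578871×0.24314761 + 0.39067407×0.49990478 + 0.14215492×0.25694761 = 0.318846
  M+8: 0.39067407×0.24314761 + 0.14215492×0.49990478 = 0.166055
  M+10: 0.14215492×0.24314761 = 0.034565
Scale to base peak (0.318846) = 100: 8.8 : 46.0 : 95.9 : 100.0 : 52.1 : 10.8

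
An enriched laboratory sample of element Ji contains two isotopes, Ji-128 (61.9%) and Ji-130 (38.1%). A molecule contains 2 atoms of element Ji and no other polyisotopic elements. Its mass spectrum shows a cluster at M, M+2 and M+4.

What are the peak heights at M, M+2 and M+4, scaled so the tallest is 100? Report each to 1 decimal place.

81.2 : 100.0 : 30.8

Each Ji atom is independently Ji-128 (p = 0.619) or Ji-130 (q = 0.381); the cluster is the binomial expansion (p + q)^2.
P(M) = 0.619^2 = 0.383161
P(M+2) = 2 × 0.619^1 × 0.381^1 = 0.471678
P(M+4) = 0.381^2 = 0.145161
The M+2 peak is largest (0.471678); scaling to 100 gives 81.2 : 100.0 : 30.8.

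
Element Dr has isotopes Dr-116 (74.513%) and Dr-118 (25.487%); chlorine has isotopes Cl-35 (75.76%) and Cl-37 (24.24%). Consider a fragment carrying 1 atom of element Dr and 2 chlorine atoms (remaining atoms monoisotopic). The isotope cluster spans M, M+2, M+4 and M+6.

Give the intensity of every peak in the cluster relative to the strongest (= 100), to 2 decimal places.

Element Dr pattern (n=1): 0.74513 : 0.25487
Chlorine pattern (n=2): 0.57395776 : 0.36728448 : 0.05875776
Convolve the two distributions (both contribute in 2-u steps):
  M: 0.74513×0.57395776 = 0.427673
  M+2: 0.74513×0.36728448 + 0.25487×0.57395776 = 0.419959
  M+4: 0.74513×0.05875776 + 0.25487×0.36728448 = 0.137392
  M+6: 0.25487×0.05875776 = 0.014976
Scale to base peak (0.427673) = 100: 100.00 : 98.20 : 32.13 : 3.50

100.00 : 98.20 : 32.13 : 3.50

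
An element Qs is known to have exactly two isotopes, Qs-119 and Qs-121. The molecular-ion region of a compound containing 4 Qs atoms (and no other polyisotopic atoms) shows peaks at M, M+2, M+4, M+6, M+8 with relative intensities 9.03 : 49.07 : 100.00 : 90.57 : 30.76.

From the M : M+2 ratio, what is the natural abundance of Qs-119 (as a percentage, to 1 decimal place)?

42.4%

If p is the fraction of Qs that is Qs-119, then I(M+2)/I(M) = [C(4,1)·p^3·(1−p)] / p^4 = 4·(1−p)/p = 49.07/9.03 = 5.4341
(1−p)/p = 5.4341/4 = 1.3585  ⇒  p = 1/(1 + 1.3585) = 0.4240
Qs-119: 42.4%, Qs-121: 57.6%.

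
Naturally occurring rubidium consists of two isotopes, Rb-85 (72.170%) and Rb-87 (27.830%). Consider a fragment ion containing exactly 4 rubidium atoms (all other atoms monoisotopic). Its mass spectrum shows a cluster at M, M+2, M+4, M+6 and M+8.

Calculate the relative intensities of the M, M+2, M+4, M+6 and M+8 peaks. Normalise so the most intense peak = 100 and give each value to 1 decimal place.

Expanding (0.72170 + 0.27830)^4:
P(M) = 0.72170^4 = 0.271286
P(M+2) = 4 × 0.72170^3 × 0.27830^1 = 0.418450
P(M+4) = 6 × 0.72170^2 × 0.27830^2 = 0.242042
P(M+6) = 4 × 0.72170^1 × 0.27830^3 = 0.062224
P(M+8) = 0.27830^4 = 0.005999
The M+2 peak is largest (0.418450); scaling to 100 gives 64.8 : 100.0 : 57.8 : 14.9 : 1.4.

64.8 : 100.0 : 57.8 : 14.9 : 1.4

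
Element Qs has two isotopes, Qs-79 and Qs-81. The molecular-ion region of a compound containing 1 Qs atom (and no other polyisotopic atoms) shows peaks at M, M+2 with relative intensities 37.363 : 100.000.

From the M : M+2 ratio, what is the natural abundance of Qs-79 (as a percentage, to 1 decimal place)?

27.2%

Write p for the Qs-79 fraction. I(M+2)/I(M) = [C(1,1)·p^0·(1−p)] / p^1 = 1·(1−p)/p = 100.000/37.363 = 2.6764
(1−p)/p = 2.6764/1 = 2.6764  ⇒  p = 1/(1 + 2.6764) = 0.2720
Qs-79: 27.2%, Qs-81: 72.8%.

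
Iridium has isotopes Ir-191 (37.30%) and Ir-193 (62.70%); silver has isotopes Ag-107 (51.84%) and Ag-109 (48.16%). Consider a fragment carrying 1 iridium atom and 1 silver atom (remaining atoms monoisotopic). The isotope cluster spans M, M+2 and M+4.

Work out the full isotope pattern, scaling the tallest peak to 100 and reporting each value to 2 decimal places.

38.31 : 100.00 : 59.83

Iridium pattern (n=1): 0.3730 : 0.6270
Silver pattern (n=1): 0.5184 : 0.4816
Convolve the two distributions (both contribute in 2-u steps):
  M: 0.3730×0.5184 = 0.193363
  M+2: 0.3730×0.4816 + 0.6270×0.5184 = 0.504674
  M+4: 0.6270×0.4816 = 0.301963
Scale to base peak (0.504674) = 100: 38.31 : 100.00 : 59.83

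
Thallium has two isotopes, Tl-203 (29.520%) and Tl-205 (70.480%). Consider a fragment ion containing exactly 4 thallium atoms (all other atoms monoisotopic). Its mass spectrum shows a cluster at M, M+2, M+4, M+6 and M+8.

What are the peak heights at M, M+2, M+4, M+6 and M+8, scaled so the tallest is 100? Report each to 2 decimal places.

1.84 : 17.54 : 62.83 : 100.00 : 59.69

Expanding (0.29520 + 0.70480)^4:
P(M) = 0.29520^4 = 0.007594
P(M+2) = 4 × 0.29520^3 × 0.70480^1 = 0.072523
P(M+4) = 6 × 0.29520^2 × 0.70480^2 = 0.259726
P(M+6) = 4 × 0.29520^1 × 0.70480^3 = 0.413403
P(M+8) = 0.70480^4 = 0.246754
The M+6 peak is largest (0.413403); scaling to 100 gives 1.84 : 17.54 : 62.83 : 100.00 : 59.69.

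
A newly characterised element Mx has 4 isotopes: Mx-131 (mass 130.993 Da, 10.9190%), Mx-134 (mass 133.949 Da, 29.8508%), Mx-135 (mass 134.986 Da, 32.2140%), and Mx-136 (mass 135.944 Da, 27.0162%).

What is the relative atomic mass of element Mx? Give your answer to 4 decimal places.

134.4993 Da

The abundance-weighted mean is 0.109190 × 130.993 + 0.298508 × 133.949 + 0.322140 × 134.986 + 0.270162 × 135.944
= 14.30313 + 39.98485 + 43.48439 + 36.72690 = 134.49927 Da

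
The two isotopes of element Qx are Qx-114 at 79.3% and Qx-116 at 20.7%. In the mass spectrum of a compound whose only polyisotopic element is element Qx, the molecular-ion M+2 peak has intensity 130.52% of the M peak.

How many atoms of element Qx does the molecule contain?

With n Qx atoms, P(M+2)/P(M) = C(n,1)·p^(n−1)q / p^n = n·q/p = n · 0.207/0.793.
n = 1.3052 × 0.793/0.207 = 5.00 ≈ 5

5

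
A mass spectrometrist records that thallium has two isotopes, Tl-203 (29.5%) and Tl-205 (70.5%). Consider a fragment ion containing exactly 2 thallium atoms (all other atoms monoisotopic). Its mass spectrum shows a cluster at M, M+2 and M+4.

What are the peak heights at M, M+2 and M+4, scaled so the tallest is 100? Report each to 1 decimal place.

17.5 : 83.7 : 100.0

Expanding (0.295 + 0.705)^2:
P(M) = 0.295^2 = 0.087025
P(M+2) = 2 × 0.295^1 × 0.705^1 = 0.415950
P(M+4) = 0.705^2 = 0.497025
The M+4 peak is largest (0.497025); scaling to 100 gives 17.5 : 83.7 : 100.0.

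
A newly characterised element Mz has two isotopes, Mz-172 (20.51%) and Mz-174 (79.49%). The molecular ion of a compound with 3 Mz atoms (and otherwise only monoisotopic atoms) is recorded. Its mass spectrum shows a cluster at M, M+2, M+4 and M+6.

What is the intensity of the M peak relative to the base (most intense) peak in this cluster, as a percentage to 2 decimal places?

(0.2051 + 0.7949)^3 gives M 0.0086, M+2 0.1003, M+4 0.3888, M+6 0.5023; the largest is M+6.
P(M+6) = C(3,3) × 0.2051^0 × 0.7949^3 = 1 × 1.0000 × 0.50227029 = 0.502270 (base)
P(M) = C(3,0) × 0.2051^3 × 0.7949^0 = 1 × 0.00862774 × 1.0000 = 0.008628
Relative intensity = 0.008628 / 0.502270 × 100 = 1.72

1.72%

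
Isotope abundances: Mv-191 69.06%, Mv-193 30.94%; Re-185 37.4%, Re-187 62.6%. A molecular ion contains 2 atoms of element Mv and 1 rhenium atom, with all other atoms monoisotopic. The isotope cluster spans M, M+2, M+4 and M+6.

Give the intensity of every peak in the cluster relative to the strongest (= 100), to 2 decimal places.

Element Mv pattern (n=2): 0.47692836 : 0.42734328 : 0.09572836
Rhenium pattern (n=1): 0.3740 : 0.6260
Convolve the two distributions (both contribute in 2-u steps):
  M: 0.47692836×0.3740 = 0.178371
  M+2: 0.47692836×0.6260 + 0.42734328×0.3740 = 0.458384
  M+4: 0.42734328×0.6260 + 0.09572836×0.3740 = 0.303319
  M+6: 0.09572836×0.6260 = 0.059926
Scale to base peak (0.458384) = 100: 38.91 : 100.00 : 66.17 : 13.07

38.91 : 100.00 : 66.17 : 13.07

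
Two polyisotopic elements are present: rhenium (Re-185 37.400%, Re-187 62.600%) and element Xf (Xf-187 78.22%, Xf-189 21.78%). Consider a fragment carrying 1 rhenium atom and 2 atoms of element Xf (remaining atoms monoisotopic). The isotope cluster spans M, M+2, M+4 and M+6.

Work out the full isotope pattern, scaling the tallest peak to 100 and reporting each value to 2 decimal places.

44.83 : 100.00 : 45.26 : 5.82

Rhenium pattern (n=1): 0.3740 : 0.6260
Element Xf pattern (n=2): 0.61183684 : 0.34072632 : 0.04743684
Convolve the two distributions (both contribute in 2-u steps):
  M: 0.3740×0.61183684 = 0.228827
  M+2: 0.3740×0.34072632 + 0.6260×0.61183684 = 0.510442
  M+4: 0.3740×0.04743684 + 0.6260×0.34072632 = 0.231036
  M+6: 0.6260×0.04743684 = 0.029695
Scale to base peak (0.510442) = 100: 44.83 : 100.00 : 45.26 : 5.82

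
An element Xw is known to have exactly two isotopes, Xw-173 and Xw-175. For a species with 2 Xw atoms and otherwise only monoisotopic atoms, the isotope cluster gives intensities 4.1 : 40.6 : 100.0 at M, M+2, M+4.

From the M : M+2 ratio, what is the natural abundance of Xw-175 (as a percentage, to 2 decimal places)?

83.20%

Let p = fractional abundance of Xw-173. I(M+2)/I(M) = [C(2,1)·p^1·(1−p)] / p^2 = 2·(1−p)/p = 40.6/4.1 = 9.9024
(1−p)/p = 9.9024/2 = 4.9512  ⇒  p = 1/(1 + 4.9512) = 0.1680
Xw-173: 16.80%, Xw-175: 83.20%.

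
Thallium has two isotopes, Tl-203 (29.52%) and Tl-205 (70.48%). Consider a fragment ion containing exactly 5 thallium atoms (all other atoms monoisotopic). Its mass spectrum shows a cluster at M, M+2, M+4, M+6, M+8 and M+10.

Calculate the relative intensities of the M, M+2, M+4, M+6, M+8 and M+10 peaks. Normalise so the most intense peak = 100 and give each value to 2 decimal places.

0.62 : 7.35 : 35.09 : 83.77 : 100.00 : 47.75

The 5 Tl atoms are independent, so intensities follow the terms of (0.2952 + 0.7048)^5.
P(M) = 0.2952^5 = 0.002242
P(M+2) = 5 × 0.2952^4 × 0.7048^1 = 0.026761
P(M+4) = 10 × 0.2952^3 × 0.7048^2 = 0.127785
P(M+6) = 10 × 0.2952^2 × 0.7048^3 = 0.305092
P(M+8) = 5 × 0.2952^1 × 0.7048^4 = 0.364208
P(M+10) = 0.7048^5 = 0.173912
The M+8 peak is largest (0.364208); scaling to 100 gives 0.62 : 7.35 : 35.09 : 83.77 : 100.00 : 47.75.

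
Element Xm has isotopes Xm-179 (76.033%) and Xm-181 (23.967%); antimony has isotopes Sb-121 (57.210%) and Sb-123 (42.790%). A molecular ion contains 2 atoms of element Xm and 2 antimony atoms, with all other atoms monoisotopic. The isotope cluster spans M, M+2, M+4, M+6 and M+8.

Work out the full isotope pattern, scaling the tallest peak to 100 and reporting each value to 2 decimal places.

47.03 : 100.00 : 75.33 : 23.58 : 2.61

Element Xm pattern (n=2): 0.57810171 : 0.36445658 : 0.05744171
Antimony pattern (n=2): 0.32729841 : 0.48960318 : 0.18309841
Convolve the two distributions (both contribute in 2-u steps):
  M: 0.57810171×0.32729841 = 0.189212
  M+2: 0.57810171×0.48960318 + 0.36445658×0.32729841 = 0.402326
  M+4: 0.57810171×0.18309841 + 0.36445658×0.48960318 + 0.05744171×0.32729841 = 0.303089
  M+6: 0.36445658×0.18309841 + 0.05744171×0.48960318 = 0.094855
  M+8: 0.05744171×0.18309841 = 0.010517
Scale to base peak (0.402326) = 100: 47.03 : 100.00 : 75.33 : 23.58 : 2.61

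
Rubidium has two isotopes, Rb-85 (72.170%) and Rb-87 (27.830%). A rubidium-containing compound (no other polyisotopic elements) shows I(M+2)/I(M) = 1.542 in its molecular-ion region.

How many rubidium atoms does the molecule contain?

The M+2/M ratio from n Rb atoms is n · q/p = n · 0.27830/0.72170.
n = 1.542 × 0.72170/0.27830 = 4.00 ≈ 4

4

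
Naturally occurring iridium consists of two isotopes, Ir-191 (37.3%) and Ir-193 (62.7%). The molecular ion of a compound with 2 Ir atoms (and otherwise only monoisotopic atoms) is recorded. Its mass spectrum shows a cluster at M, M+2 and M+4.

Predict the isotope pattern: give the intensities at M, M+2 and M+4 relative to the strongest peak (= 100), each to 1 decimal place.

29.7 : 100.0 : 84.0

Each Ir atom is independently Ir-191 (p = 0.373) or Ir-193 (q = 0.627); the cluster is the binomial expansion (p + q)^2.
P(M) = 0.373^2 = 0.139129
P(M+2) = 2 × 0.373^1 × 0.627^1 = 0.467742
P(M+4) = 0.627^2 = 0.393129
The M+2 peak is largest (0.467742); scaling to 100 gives 29.7 : 100.0 : 84.0.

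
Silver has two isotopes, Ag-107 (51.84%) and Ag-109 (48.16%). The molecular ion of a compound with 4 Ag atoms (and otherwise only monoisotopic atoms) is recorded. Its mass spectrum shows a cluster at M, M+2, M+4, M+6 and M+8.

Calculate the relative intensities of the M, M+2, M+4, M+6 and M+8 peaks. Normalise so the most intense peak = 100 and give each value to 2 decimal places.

Each Ag atom is independently Ag-107 (p = 0.5184) or Ag-109 (q = 0.4816); the cluster is the binomial expansion (p + q)^4.
P(M) = 0.5184^4 = 0.072220
P(M+2) = 4 × 0.5184^3 × 0.4816^1 = 0.268375
P(M+4) = 6 × 0.5184^2 × 0.4816^2 = 0.373985
P(M+6) = 4 × 0.5184^1 × 0.4816^3 = 0.231624
P(M+8) = 0.4816^4 = 0.053795
The M+4 peak is largest (0.373985); scaling to 100 gives 19.31 : 71.76 : 100.00 : 61.93 : 14.38.

19.31 : 71.76 : 100.00 : 61.93 : 14.38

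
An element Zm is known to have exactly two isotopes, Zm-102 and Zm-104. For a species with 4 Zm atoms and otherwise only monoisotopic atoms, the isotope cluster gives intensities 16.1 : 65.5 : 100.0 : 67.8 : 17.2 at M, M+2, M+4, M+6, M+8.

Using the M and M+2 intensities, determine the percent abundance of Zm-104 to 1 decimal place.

Write p for the Zm-102 fraction. I(M+2)/I(M) = [C(4,1)·p^3·(1−p)] / p^4 = 4·(1−p)/p = 65.5/16.1 = 4.0683
(1−p)/p = 4.0683/4 = 1.0171  ⇒  p = 1/(1 + 1.0171) = 0.4958
Zm-102: 49.6%, Zm-104: 50.4%.

50.4%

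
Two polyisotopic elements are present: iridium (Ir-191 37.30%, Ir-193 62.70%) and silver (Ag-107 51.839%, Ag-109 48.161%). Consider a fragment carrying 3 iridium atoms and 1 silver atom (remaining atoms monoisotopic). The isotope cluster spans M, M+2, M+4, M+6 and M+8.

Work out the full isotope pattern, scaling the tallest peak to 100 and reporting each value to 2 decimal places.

Iridium pattern (n=3): 0.05189512 : 0.26170165 : 0.43991135 : 0.24649188
Silver pattern (n=1): 0.51839 : 0.48161
Convolve the two distributions (both contribute in 2-u steps):
  M: 0.05189512×0.51839 = 0.026902
  M+2: 0.05189512×0.48161 + 0.26170165×0.51839 = 0.160657
  M+4: 0.26170165×0.48161 + 0.43991135×0.51839 = 0.354084
  M+6: 0.43991135×0.48161 + 0.24649188×0.51839 = 0.339645
  M+8: 0.24649188×0.48161 = 0.118713
Scale to base peak (0.354084) = 100: 7.60 : 45.37 : 100.00 : 95.92 : 33.53

7.60 : 45.37 : 100.00 : 95.92 : 33.53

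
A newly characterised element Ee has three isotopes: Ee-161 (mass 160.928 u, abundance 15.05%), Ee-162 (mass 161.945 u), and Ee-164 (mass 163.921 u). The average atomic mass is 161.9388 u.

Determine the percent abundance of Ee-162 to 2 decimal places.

The remaining 84.95% is split between Ee-162 (fraction x) and Ee-164 (fraction 0.8495 − x).
Substituting: 161.945x + 163.921(0.8495 − x) = 137.719136
(161.945 − 163.921)x = -1.5317535  ⇒  x = 0.77518, y = 0.07432
Ee-162: 77.52%, Ee-164: 7.43%.

77.52%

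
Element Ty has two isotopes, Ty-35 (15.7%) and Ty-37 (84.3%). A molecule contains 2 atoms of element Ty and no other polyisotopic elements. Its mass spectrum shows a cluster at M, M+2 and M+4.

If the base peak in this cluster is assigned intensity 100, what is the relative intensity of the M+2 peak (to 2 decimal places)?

37.25

Term probabilities: M 0.0246, M+2 0.2647, M+4 0.7106. Base peak = M+4.
P(M+4) = C(2,2) × 0.157^0 × 0.843^2 = 1 × 1.0000 × 0.710649 = 0.710649 (base)
P(M+2) = C(2,1) × 0.157^1 × 0.843^1 = 2 × 0.1570 × 0.8430 = 0.264702
Relative intensity = 0.264702 / 0.710649 × 100 = 37.25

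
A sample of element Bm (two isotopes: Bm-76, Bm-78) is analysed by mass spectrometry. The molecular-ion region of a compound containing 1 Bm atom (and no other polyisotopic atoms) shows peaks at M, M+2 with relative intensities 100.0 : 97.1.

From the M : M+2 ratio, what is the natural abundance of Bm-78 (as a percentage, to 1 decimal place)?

49.3%

If p is the fraction of Bm that is Bm-76, then I(M+2)/I(M) = [C(1,1)·p^0·(1−p)] / p^1 = 1·(1−p)/p = 97.1/100.0 = 0.9710
(1−p)/p = 0.9710/1 = 0.9710  ⇒  p = 1/(1 + 0.9710) = 0.5074
Bm-76: 50.7%, Bm-78: 49.3%.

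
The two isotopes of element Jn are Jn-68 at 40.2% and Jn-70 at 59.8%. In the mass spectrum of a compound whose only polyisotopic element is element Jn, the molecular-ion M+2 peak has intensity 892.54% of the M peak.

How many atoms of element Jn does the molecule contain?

The M+2/M ratio from n Jn atoms is n · q/p = n · 0.598/0.402.
n = 8.9254 × 0.402/0.598 = 6.00 ≈ 6

6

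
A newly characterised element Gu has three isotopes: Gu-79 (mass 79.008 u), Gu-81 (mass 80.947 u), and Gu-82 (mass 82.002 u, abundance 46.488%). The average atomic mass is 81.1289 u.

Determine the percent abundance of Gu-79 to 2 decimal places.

Let x and y be the fractions of Gu-79 and Gu-81. Then x + y = 1 − 0.46488 = 0.53512 and 79.008x + 80.947y = 81.1289 − 0.46488×82.002 = 43.00781024.
Substituting: 79.008x + 80.947(0.53512 − x) = 43.00781024
(79.008 − 80.947)x = -0.3085484  ⇒  x = 0.15913, y = 0.37599
Gu-79: 15.91%, Gu-81: 37.60%.

15.91%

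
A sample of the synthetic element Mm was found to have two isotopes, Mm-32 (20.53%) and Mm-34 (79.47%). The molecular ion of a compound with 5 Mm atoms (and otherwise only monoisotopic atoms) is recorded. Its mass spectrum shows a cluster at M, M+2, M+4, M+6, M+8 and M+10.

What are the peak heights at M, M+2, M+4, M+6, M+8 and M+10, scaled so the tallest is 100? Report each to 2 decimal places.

Expanding (0.2053 + 0.7947)^5:
P(M) = 0.2053^5 = 0.000365
P(M+2) = 5 × 0.2053^4 × 0.7947^1 = 0.007059
P(M+4) = 10 × 0.2053^3 × 0.7947^2 = 0.054648
P(M+6) = 10 × 0.2053^2 × 0.7947^3 = 0.211538
P(M+8) = 5 × 0.2053^1 × 0.7947^4 = 0.409423
P(M+10) = 0.7947^5 = 0.316968
The M+8 peak is largest (0.409423); scaling to 100 gives 0.09 : 1.72 : 13.35 : 51.67 : 100.00 : 77.42.

0.09 : 1.72 : 13.35 : 51.67 : 100.00 : 77.42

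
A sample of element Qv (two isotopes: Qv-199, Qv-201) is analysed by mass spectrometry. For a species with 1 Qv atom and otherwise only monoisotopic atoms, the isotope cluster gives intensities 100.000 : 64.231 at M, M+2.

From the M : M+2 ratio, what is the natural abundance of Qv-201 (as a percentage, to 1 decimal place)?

If p is the fraction of Qv that is Qv-199, then I(M+2)/I(M) = [C(1,1)·p^0·(1−p)] / p^1 = 1·(1−p)/p = 64.231/100.000 = 0.6423
(1−p)/p = 0.6423/1 = 0.6423  ⇒  p = 1/(1 + 0.6423) = 0.6089
Qv-199: 60.9%, Qv-201: 39.1%.

39.1%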